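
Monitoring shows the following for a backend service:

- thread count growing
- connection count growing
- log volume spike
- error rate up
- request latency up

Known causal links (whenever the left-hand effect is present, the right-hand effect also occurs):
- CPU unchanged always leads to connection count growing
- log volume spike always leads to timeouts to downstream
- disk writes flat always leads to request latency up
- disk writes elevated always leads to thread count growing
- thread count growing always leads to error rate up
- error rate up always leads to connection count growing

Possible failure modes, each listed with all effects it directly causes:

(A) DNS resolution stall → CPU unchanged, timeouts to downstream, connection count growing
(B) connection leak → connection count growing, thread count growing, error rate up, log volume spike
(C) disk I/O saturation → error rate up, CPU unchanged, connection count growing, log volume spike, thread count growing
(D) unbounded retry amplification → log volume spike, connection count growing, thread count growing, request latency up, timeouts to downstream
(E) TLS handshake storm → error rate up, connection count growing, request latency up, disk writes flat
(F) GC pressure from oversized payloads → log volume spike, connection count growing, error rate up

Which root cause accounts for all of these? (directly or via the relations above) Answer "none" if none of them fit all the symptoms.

D

Per-candidate check:
(A) DNS resolution stall — does not account for thread count growing, log volume spike, error rate up, request latency up
(B) connection leak — does not account for request latency up
(C) disk I/O saturation — does not account for request latency up
(D) unbounded retry amplification — thread count growing yes; connection count growing yes; log volume spike yes; error rate up yes (via thread count growing → error rate up); request latency up yes
(E) TLS handshake storm — does not account for thread count growing, log volume spike
(F) GC pressure from oversized payloads — does not account for thread count growing, request latency up
Only (D) is consistent with every observation.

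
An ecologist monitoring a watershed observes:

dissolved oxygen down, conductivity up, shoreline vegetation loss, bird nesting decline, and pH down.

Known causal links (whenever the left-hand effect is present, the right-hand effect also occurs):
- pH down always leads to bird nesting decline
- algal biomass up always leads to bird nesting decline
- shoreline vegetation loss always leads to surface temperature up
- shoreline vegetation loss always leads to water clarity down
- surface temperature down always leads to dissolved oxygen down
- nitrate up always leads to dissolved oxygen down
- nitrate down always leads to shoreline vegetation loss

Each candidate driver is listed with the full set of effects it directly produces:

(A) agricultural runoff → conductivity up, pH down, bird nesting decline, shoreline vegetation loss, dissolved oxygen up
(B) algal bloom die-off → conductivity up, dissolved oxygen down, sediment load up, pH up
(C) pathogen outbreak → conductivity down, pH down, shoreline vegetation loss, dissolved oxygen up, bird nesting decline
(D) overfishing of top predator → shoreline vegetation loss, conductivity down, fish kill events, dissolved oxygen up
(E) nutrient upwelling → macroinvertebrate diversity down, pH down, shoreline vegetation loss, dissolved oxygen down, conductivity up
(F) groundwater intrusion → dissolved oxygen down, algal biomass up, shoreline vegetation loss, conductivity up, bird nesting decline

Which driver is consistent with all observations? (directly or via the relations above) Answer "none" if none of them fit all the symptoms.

Checking each candidate against the observations:
(A) agricultural runoff — dissolved oxygen down miss; conductivity up match; shoreline vegetation loss match; bird nesting decline match; pH down match
(B) algal bloom die-off — fails on shoreline vegetation loss, bird nesting decline, pH down (predicts pH up, not pH down)
(C) pathogen outbreak — fails on dissolved oxygen down, conductivity up (predicts dissolved oxygen up, not dissolved oxygen down; predicts conductivity down, not conductivity up)
(D) overfishing of top predator — fails on dissolved oxygen down, conductivity up, bird nesting decline, pH down (predicts dissolved oxygen up, not dissolved oxygen down; predicts conductivity down, not conductivity up)
(E) nutrient upwelling — dissolved oxygen down match; conductivity up match; shoreline vegetation loss match; bird nesting decline match (by pH down → bird nesting decline); pH down match
(F) groundwater intrusion — does not account for pH down
(E) alone accounts for all the evidence.

E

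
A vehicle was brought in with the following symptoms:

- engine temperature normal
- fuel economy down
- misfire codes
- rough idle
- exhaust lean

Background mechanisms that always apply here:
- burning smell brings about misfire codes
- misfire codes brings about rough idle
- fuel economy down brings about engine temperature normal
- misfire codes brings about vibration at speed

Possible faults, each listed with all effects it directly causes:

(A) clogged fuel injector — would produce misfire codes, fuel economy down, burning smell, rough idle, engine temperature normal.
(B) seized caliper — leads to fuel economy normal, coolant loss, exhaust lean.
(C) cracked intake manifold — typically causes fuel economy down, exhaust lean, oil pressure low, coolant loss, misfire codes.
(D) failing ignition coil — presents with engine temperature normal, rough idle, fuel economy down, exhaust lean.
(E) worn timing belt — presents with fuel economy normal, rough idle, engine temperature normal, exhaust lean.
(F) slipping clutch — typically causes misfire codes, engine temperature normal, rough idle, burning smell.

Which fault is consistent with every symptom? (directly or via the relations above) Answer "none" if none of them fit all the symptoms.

Per-candidate check:
(A) clogged fuel injector — does not account for exhaust lean
(B) seized caliper — fails on engine temperature normal, fuel economy down, misfire codes, rough idle (predicts fuel economy normal, not fuel economy down)
(C) cracked intake manifold — accounts for every observation (engine temperature normal via fuel economy down → engine temperature normal)
(D) failing ignition coil — does not account for misfire codes
(E) worn timing belt — engine temperature normal match; fuel economy down miss; misfire codes miss; rough idle match; exhaust lean match
(F) slipping clutch — does not account for fuel economy down, exhaust lean
Only (C) is consistent with every observation.

C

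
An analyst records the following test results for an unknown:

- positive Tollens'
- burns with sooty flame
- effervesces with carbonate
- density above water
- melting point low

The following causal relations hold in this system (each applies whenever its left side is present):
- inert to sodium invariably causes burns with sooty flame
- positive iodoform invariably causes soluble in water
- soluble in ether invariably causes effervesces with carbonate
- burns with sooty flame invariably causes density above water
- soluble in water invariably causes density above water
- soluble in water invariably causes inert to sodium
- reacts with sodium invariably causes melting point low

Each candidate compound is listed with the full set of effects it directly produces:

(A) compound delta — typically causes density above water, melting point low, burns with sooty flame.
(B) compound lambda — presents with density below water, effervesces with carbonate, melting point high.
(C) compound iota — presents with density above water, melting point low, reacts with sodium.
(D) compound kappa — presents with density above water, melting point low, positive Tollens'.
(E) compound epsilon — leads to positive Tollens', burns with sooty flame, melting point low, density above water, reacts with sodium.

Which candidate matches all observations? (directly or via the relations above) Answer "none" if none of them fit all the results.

For each candidate, compare predicted effects to what was observed:
(A) compound delta — does not account for positive Tollens', effervesces with carbonate
(B) compound lambda — fails on positive Tollens', burns with sooty flame, density above water, melting point low (predicts density below water, not density above water; predicts melting point high, not melting point low)
(C) compound iota — does not account for positive Tollens', burns with sooty flame, effervesces with carbonate
(D) compound kappa — does not account for burns with sooty flame, effervesces with carbonate
(E) compound epsilon — positive Tollens' match; burns with sooty flame match; effervesces with carbonate miss; density above water match; melting point low match
None of the listed candidates fits everything.

none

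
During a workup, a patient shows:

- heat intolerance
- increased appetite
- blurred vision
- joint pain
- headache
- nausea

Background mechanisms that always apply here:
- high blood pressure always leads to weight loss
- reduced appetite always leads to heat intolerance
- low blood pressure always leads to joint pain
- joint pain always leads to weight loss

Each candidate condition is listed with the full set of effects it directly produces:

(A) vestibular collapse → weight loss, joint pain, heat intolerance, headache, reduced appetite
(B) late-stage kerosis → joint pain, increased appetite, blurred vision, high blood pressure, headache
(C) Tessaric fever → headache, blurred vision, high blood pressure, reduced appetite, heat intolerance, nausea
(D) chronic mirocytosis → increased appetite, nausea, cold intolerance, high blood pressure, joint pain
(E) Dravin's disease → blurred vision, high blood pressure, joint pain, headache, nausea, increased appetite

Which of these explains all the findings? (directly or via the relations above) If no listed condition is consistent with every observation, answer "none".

none

For each candidate, compare predicted effects to what was observed:
(A) vestibular collapse — fails on increased appetite, blurred vision, nausea (predicts reduced appetite, not increased appetite)
(B) late-stage kerosis — heat intolerance -; increased appetite +; blurred vision +; joint pain +; headache +; nausea -
(C) Tessaric fever — heat intolerance +; increased appetite -; blurred vision +; joint pain -; headache +; nausea +
(D) chronic mirocytosis — fails on heat intolerance, blurred vision, headache (predicts cold intolerance, not heat intolerance)
(E) Dravin's disease — heat intolerance -; increased appetite +; blurred vision +; joint pain +; headache +; nausea +
Every candidate fails on at least one observation.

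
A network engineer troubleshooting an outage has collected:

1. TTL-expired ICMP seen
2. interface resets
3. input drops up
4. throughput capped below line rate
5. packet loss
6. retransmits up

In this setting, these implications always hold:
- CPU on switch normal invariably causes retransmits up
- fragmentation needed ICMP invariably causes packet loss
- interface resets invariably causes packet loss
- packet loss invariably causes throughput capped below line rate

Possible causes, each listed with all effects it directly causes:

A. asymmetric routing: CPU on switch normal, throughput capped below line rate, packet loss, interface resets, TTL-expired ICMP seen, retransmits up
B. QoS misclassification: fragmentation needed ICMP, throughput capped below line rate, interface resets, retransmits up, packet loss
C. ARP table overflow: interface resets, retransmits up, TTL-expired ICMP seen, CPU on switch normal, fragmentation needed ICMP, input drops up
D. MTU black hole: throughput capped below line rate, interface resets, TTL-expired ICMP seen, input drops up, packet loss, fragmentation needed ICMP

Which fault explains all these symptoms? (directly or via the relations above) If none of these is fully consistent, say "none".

Testing each hypothesis:
(A) asymmetric routing — does not account for input drops up
(B) QoS misclassification — TTL-expired ICMP seen -; interface resets +; input drops up -; throughput capped below line rate +; packet loss +; retransmits up +
(C) ARP table overflow — accounts for every observation (throughput capped below line rate via interface resets → packet loss → throughput capped below line rate)
(D) MTU black hole — TTL-expired ICMP seen +; interface resets +; input drops up +; throughput capped below line rate +; packet loss +; retransmits up -
Only (C) is consistent with every observation.

C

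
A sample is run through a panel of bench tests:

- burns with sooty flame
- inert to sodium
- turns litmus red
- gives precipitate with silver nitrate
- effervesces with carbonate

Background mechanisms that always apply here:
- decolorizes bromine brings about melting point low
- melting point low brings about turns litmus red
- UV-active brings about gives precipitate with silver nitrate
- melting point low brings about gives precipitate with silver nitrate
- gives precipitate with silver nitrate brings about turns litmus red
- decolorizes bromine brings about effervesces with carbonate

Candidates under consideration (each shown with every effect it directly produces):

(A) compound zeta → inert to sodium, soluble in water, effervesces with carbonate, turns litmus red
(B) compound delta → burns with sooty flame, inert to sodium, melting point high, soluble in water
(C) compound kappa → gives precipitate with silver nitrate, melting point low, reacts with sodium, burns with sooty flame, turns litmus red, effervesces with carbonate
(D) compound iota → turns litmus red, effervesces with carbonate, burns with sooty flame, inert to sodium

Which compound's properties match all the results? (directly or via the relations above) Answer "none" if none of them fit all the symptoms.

none

Testing each hypothesis:
(A) compound zeta — burns with sooty flame -; inert to sodium +; turns litmus red +; gives precipitate with silver nitrate -; effervesces with carbonate +
(B) compound delta — burns with sooty flame +; inert to sodium +; turns litmus red -; gives precipitate with silver nitrate -; effervesces with carbonate -
(C) compound kappa — fails on inert to sodium (predicts reacts with sodium, not inert to sodium)
(D) compound iota — does not account for gives precipitate with silver nitrate
No candidate is consistent with all observations.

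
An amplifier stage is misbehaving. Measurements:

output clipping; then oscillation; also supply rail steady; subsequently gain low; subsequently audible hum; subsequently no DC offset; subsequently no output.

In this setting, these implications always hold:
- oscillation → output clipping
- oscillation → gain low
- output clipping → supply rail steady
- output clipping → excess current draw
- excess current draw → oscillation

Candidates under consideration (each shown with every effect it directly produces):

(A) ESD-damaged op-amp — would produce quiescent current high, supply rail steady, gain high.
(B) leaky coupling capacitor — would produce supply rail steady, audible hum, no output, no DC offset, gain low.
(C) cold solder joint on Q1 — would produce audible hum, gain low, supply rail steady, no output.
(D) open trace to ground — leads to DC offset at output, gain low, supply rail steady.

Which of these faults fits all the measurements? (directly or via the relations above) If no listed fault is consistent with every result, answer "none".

Testing each hypothesis:
(A) ESD-damaged op-amp — output clipping -; oscillation -; supply rail steady +; gain low -; audible hum -; no DC offset -; no output -
(B) leaky coupling capacitor — output clipping -; oscillation -; supply rail steady +; gain low +; audible hum +; no DC offset +; no output +
(C) cold solder joint on Q1 — does not account for output clipping, oscillation, no DC offset
(D) open trace to ground — fails on output clipping, oscillation, audible hum, no DC offset, no output (predicts DC offset at output, not no DC offset)
None of the listed candidates fits everything.

none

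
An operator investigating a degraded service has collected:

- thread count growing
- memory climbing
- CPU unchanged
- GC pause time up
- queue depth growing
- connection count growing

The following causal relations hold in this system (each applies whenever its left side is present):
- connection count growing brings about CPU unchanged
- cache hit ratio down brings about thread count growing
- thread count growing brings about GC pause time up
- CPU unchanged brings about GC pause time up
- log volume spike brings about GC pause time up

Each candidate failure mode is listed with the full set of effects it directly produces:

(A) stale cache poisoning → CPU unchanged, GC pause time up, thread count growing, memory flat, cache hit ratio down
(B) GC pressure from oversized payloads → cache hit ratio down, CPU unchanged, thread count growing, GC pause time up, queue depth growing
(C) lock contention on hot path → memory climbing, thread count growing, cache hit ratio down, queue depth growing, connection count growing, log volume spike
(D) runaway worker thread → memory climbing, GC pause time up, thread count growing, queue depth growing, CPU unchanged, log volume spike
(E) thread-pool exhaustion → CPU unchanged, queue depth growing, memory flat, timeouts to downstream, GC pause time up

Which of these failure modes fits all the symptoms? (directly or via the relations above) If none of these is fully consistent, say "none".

Checking each candidate against the observations:
(A) stale cache poisoning — thread count growing yes; memory climbing NO; CPU unchanged yes; GC pause time up yes; queue depth growing NO; connection count growing NO
(B) GC pressure from oversized payloads — does not account for memory climbing, connection count growing
(C) lock contention on hot path — accounts for every observation (CPU unchanged via connection count growing → CPU unchanged)
(D) runaway worker thread — thread count growing yes; memory climbing yes; CPU unchanged yes; GC pause time up yes; queue depth growing yes; connection count growing NO
(E) thread-pool exhaustion — thread count growing NO; memory climbing NO; CPU unchanged yes; GC pause time up yes; queue depth growing yes; connection count growing NO
(C) alone accounts for all the evidence.

C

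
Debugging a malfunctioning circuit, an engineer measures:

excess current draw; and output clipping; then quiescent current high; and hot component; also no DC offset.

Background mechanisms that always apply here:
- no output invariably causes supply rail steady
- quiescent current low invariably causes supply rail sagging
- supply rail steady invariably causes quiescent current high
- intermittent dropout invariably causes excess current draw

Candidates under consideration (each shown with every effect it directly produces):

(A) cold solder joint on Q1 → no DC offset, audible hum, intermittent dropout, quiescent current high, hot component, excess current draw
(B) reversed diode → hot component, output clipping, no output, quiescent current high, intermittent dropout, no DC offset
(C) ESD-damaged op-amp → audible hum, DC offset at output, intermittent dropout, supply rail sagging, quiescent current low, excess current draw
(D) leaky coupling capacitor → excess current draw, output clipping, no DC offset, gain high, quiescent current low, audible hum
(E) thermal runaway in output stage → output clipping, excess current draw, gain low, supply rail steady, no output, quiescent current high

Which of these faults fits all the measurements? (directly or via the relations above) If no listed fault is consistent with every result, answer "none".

B

Checking each candidate against the observations:
(A) cold solder joint on Q1 — does not account for output clipping
(B) reversed diode — accounts for every observation (excess current draw via intermittent dropout → excess current draw)
(C) ESD-damaged op-amp — fails on output clipping, quiescent current high, hot component, no DC offset (predicts quiescent current low, not quiescent current high; predicts DC offset at output, not no DC offset)
(D) leaky coupling capacitor — excess current draw ✓; output clipping ✓; quiescent current high ✗; hot component ✗; no DC offset ✓
(E) thermal runaway in output stage — does not account for hot component, no DC offset
Only (B) is consistent with every observation.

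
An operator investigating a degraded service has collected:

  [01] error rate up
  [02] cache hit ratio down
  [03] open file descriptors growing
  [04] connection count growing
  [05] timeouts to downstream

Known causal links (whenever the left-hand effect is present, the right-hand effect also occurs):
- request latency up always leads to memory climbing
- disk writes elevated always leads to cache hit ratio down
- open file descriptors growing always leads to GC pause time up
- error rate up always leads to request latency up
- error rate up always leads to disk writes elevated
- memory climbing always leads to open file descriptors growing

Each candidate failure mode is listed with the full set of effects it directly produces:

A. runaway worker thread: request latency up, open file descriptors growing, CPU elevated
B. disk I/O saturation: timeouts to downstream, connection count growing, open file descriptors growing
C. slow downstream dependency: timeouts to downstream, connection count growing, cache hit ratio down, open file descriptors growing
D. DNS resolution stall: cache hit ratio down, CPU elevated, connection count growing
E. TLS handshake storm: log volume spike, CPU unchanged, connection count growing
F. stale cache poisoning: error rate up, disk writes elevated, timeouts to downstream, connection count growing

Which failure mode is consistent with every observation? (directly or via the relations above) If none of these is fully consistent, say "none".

F

Checking each candidate against the observations:
(A) runaway worker thread — error rate up miss; cache hit ratio down miss; open file descriptors growing match; connection count growing miss; timeouts to downstream miss
(B) disk I/O saturation — error rate up miss; cache hit ratio down miss; open file descriptors growing match; connection count growing match; timeouts to downstream match
(C) slow downstream dependency — error rate up miss; cache hit ratio down match; open file descriptors growing match; connection count growing match; timeouts to downstream match
(D) DNS resolution stall — does not account for error rate up, open file descriptors growing, timeouts to downstream
(E) TLS handshake storm — error rate up miss; cache hit ratio down miss; open file descriptors growing miss; connection count growing match; timeouts to downstream miss
(F) stale cache poisoning — accounts for every observation (cache hit ratio down by disk writes elevated → cache hit ratio down)
(F) alone accounts for all the evidence.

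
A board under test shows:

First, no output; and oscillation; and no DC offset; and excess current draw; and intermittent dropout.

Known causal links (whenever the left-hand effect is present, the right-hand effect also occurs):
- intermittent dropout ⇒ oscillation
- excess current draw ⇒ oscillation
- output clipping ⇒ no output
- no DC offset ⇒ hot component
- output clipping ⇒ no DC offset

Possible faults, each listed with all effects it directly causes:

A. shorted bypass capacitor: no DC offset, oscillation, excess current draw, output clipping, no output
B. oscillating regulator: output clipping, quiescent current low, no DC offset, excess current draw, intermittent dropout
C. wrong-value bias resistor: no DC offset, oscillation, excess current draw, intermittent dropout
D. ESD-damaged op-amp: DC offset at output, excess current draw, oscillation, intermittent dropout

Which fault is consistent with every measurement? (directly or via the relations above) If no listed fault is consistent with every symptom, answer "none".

For each candidate, compare predicted effects to what was observed:
(A) shorted bypass capacitor — does not account for intermittent dropout
(B) oscillating regulator — accounts for every observation (no output via output clipping → no output)
(C) wrong-value bias resistor — does not account for no output
(D) ESD-damaged op-amp — no output miss; oscillation match; no DC offset miss; excess current draw match; intermittent dropout match
(B) is the only candidate with no mismatches.

B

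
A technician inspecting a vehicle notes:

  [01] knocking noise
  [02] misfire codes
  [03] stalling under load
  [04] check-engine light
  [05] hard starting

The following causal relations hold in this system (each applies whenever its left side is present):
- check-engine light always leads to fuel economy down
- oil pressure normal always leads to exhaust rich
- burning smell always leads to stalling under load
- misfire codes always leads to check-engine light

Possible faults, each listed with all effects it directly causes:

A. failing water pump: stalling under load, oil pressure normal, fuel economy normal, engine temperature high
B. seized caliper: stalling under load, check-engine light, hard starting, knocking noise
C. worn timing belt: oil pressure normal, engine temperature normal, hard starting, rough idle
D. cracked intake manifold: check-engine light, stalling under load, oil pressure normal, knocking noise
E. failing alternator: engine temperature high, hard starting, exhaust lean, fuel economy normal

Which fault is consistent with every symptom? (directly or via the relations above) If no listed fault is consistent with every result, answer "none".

none

Per-candidate check:
(A) failing water pump — does not account for knocking noise, misfire codes, check-engine light, hard starting
(B) seized caliper — knocking noise +; misfire codes -; stalling under load +; check-engine light +; hard starting +
(C) worn timing belt — knocking noise -; misfire codes -; stalling under load -; check-engine light -; hard starting +
(D) cracked intake manifold — knocking noise +; misfire codes -; stalling under load +; check-engine light +; hard starting -
(E) failing alternator — knocking noise -; misfire codes -; stalling under load -; check-engine light -; hard starting +
Every candidate fails on at least one observation.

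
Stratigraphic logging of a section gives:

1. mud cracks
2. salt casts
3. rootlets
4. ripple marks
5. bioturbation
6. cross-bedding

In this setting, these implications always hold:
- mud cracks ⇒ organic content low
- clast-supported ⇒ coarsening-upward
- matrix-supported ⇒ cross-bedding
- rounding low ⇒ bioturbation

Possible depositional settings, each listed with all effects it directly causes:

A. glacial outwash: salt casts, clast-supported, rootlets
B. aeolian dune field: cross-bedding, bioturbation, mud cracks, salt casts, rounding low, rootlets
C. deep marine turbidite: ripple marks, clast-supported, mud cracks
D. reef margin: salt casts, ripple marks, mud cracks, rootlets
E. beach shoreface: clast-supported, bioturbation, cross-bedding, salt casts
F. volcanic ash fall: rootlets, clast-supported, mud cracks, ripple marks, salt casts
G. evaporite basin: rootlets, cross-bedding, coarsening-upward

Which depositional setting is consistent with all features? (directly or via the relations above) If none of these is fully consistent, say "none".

For each candidate, compare predicted effects to what was observed:
(A) glacial outwash — does not account for mud cracks, ripple marks, bioturbation, cross-bedding
(B) aeolian dune field — mud cracks +; salt casts +; rootlets +; ripple marks -; bioturbation +; cross-bedding +
(C) deep marine turbidite — does not account for salt casts, rootlets, bioturbation, cross-bedding
(D) reef margin — does not account for bioturbation, cross-bedding
(E) beach shoreface — mud cracks -; salt casts +; rootlets -; ripple marks -; bioturbation +; cross-bedding +
(F) volcanic ash fall — mud cracks +; salt casts +; rootlets +; ripple marks +; bioturbation -; cross-bedding -
(G) evaporite basin — does not account for mud cracks, salt casts, ripple marks, bioturbation
No candidate is consistent with all observations.

none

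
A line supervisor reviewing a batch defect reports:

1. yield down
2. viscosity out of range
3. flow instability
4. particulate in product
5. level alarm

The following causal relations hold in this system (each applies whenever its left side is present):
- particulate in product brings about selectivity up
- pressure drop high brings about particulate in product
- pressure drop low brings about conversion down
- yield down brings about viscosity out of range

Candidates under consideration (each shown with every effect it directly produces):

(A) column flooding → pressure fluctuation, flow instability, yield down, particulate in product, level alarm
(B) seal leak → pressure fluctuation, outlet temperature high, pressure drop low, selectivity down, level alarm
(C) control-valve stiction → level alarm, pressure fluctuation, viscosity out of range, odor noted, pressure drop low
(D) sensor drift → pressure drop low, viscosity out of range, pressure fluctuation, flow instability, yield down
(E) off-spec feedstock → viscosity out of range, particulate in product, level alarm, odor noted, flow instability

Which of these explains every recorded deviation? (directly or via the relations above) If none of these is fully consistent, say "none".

For each candidate, compare predicted effects to what was observed:
(A) column flooding — accounts for every observation (viscosity out of range by yield down → viscosity out of range)
(B) seal leak — yield down ✗; viscosity out of range ✗; flow instability ✗; particulate in product ✗; level alarm ✓
(C) control-valve stiction — does not account for yield down, flow instability, particulate in product
(D) sensor drift — yield down ✓; viscosity out of range ✓; flow instability ✓; particulate in product ✗; level alarm ✗
(E) off-spec feedstock — yield down ✗; viscosity out of range ✓; flow instability ✓; particulate in product ✓; level alarm ✓
(A) is the only candidate with no mismatches.

A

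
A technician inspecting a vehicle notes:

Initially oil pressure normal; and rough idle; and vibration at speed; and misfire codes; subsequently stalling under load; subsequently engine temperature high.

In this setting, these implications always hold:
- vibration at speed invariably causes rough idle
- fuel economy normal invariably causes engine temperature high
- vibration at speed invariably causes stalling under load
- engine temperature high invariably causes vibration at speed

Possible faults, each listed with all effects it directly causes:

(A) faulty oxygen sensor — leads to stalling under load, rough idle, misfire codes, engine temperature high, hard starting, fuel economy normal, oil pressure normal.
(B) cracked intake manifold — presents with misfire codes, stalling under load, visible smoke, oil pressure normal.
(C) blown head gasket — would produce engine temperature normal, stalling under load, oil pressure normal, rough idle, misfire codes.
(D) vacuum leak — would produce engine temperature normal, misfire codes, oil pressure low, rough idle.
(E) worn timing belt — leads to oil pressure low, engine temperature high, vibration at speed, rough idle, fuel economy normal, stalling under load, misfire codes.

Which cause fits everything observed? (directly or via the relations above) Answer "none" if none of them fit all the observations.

Per-candidate check:
(A) faulty oxygen sensor — accounts for every observation (vibration at speed through engine temperature high → vibration at speed)
(B) cracked intake manifold — does not account for rough idle, vibration at speed, engine temperature high
(C) blown head gasket — oil pressure normal match; rough idle match; vibration at speed miss; misfire codes match; stalling under load match; engine temperature high miss
(D) vacuum leak — fails on oil pressure normal, vibration at speed, stalling under load, engine temperature high (predicts oil pressure low, not oil pressure normal; predicts engine temperature normal, not engine temperature high)
(E) worn timing belt — fails on oil pressure normal (predicts oil pressure low, not oil pressure normal)
Only (A) is consistent with every observation.

A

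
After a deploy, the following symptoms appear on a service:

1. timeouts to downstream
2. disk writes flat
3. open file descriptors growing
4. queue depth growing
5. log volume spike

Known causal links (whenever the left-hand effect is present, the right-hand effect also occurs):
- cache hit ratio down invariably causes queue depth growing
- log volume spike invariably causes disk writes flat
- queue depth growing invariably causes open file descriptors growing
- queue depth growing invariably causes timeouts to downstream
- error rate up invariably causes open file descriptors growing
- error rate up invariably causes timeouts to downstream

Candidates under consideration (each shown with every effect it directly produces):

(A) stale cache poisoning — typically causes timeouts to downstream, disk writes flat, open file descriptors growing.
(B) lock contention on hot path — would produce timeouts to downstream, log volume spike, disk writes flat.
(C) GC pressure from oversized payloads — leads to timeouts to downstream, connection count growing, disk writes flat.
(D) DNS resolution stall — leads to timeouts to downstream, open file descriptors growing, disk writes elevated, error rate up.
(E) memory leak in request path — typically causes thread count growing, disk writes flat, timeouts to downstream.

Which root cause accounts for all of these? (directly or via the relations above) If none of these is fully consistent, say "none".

Checking each candidate against the observations:
(A) stale cache poisoning — timeouts to downstream ✓; disk writes flat ✓; open file descriptors growing ✓; queue depth growing ✗; log volume spike ✗
(B) lock contention on hot path — does not account for open file descriptors growing, queue depth growing
(C) GC pressure from oversized payloads — timeouts to downstream ✓; disk writes flat ✓; open file descriptors growing ✗; queue depth growing ✗; log volume spike ✗
(D) DNS resolution stall — timeouts to downstream ✓; disk writes flat ✗; open file descriptors growing ✓; queue depth growing ✗; log volume spike ✗
(E) memory leak in request path — does not account for open file descriptors growing, queue depth growing, log volume spike
None of the listed candidates fits everything.

none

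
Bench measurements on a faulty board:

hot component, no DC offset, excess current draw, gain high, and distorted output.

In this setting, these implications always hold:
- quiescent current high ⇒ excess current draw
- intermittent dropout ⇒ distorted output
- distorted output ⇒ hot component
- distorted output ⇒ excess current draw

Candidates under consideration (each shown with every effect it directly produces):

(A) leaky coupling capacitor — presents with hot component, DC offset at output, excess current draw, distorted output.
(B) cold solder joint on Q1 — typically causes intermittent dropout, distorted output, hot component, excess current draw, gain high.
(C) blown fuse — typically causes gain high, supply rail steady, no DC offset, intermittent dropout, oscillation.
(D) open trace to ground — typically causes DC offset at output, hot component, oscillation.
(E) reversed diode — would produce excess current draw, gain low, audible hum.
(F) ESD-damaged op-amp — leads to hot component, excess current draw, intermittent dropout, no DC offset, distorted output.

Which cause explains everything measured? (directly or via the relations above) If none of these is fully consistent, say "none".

For each candidate, compare predicted effects to what was observed:
(A) leaky coupling capacitor — hot component +; no DC offset -; excess current draw +; gain high -; distorted output +
(B) cold solder joint on Q1 — does not account for no DC offset
(C) blown fuse — hot component + (by intermittent dropout → distorted output → hot component); no DC offset +; excess current draw + (by intermittent dropout → distorted output → excess current draw); gain high +; distorted output + (by intermittent dropout → distorted output)
(D) open trace to ground — hot component +; no DC offset -; excess current draw -; gain high -; distorted output -
(E) reversed diode — fails on hot component, no DC offset, gain high, distorted output (predicts gain low, not gain high)
(F) ESD-damaged op-amp — hot component +; no DC offset +; excess current draw +; gain high -; distorted output +
Only (C) is consistent with every observation.

C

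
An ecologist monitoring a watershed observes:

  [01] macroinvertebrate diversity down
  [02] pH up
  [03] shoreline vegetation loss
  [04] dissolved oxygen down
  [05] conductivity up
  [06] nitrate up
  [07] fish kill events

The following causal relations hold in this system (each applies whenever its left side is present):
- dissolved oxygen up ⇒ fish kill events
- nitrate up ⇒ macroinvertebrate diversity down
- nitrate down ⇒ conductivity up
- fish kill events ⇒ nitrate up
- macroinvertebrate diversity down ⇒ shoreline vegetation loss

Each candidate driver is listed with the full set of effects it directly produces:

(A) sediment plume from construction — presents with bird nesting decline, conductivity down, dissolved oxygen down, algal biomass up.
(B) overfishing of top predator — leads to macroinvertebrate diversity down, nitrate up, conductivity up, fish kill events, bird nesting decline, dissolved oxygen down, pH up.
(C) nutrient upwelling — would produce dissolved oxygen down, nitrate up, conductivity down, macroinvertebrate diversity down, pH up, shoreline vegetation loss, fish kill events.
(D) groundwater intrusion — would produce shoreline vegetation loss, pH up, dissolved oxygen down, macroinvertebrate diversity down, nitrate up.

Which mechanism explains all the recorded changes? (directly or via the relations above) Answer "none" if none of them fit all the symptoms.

B

Per-candidate check:
(A) sediment plume from construction — fails on macroinvertebrate diversity down, pH up, shoreline vegetation loss, conductivity up, nitrate up, fish kill events (predicts conductivity down, not conductivity up)
(B) overfishing of top predator — accounts for every observation (shoreline vegetation loss by macroinvertebrate diversity down → shoreline vegetation loss)
(C) nutrient upwelling — macroinvertebrate diversity down yes; pH up yes; shoreline vegetation loss yes; dissolved oxygen down yes; conductivity up NO; nitrate up yes; fish kill events yes
(D) groundwater intrusion — does not account for conductivity up, fish kill events
(B) alone accounts for all the evidence.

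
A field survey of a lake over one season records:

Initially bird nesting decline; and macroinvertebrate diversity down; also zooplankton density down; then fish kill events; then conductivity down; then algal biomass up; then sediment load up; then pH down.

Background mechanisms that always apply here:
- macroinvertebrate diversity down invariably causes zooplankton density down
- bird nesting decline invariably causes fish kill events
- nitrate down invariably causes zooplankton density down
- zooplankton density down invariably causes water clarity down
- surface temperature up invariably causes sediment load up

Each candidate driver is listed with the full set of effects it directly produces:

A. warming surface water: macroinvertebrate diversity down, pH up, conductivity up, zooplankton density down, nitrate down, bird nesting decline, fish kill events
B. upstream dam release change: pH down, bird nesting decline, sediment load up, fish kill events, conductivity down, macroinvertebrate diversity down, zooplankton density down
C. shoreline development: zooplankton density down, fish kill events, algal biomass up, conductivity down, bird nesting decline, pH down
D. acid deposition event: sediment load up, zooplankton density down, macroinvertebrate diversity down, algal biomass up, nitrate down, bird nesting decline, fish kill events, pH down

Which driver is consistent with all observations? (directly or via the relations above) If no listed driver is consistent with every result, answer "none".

Testing each hypothesis:
(A) warming surface water — bird nesting decline +; macroinvertebrate diversity down +; zooplankton density down +; fish kill events +; conductivity down -; algal biomass up -; sediment load up -; pH down -
(B) upstream dam release change — does not account for algal biomass up
(C) shoreline development — bird nesting decline +; macroinvertebrate diversity down -; zooplankton density down +; fish kill events +; conductivity down +; algal biomass up +; sediment load up -; pH down +
(D) acid deposition event — does not account for conductivity down
None of the listed candidates fits everything.

none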